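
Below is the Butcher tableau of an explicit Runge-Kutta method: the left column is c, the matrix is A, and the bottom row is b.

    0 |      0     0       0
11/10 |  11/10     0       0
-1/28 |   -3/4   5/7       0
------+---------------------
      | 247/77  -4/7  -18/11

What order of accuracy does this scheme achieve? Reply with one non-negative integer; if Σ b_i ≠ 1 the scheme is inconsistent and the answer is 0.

b = (247/77, -4/7, -18/11)
c = (0, 11/10, -1/28)
Ac = (0, 0, 11/14)
Σ b_i: 247/77·1 + (-4/7)·1 + (-18/11)·1 = 1 ✓
b·c: (-4/7)·11/10 + (-18/11)·(-1/28) = -439/770 ≠ 1/2 ⇒ order 1.

1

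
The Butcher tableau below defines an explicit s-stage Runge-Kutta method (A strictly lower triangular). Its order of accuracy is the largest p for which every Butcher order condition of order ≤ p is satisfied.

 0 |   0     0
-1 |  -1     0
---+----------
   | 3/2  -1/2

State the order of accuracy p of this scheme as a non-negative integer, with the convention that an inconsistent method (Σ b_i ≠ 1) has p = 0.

b = (3/2, -1/2)
c = (0, -1)
Σ b_i: 3/2·1 + (-1/2)·1 = 1 ✓
b·c: (-1/2)·(-1) = 1/2 ✓; 2 stages ⇒ order 2.

2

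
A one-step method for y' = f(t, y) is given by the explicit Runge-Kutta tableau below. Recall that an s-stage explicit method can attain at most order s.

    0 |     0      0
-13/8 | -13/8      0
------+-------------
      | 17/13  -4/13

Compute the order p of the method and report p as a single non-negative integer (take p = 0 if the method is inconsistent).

b = (17/13, -4/13)
c = (0, -13/8)
Σ b_i: 17/13·1 + (-4/13)·1 = 1 ✓
b·c: (-4/13)·(-13/8) = 1/2 ✓; 2 stages ⇒ order 2.

2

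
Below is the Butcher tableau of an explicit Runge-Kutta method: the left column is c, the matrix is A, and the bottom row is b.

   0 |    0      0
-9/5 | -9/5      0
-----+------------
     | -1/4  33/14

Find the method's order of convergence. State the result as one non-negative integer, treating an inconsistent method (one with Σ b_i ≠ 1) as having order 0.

b = (-1/4, 33/14)
c = (0, -9/5)
Σ b_i: (-1/4)·1 + 33/14·1 = 59/28 ≠ 1 ⇒ order 0.

0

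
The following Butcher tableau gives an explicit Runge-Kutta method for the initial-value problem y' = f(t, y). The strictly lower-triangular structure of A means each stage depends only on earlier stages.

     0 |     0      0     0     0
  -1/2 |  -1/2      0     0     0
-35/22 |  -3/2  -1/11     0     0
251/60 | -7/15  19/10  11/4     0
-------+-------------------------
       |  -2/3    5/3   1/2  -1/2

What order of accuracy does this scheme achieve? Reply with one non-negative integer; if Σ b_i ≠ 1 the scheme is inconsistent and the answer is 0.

1

b = (-2/3, 5/3, 1/2, -1/2)
c = (0, -1/2, -35/22, 251/60)
Ac = (0, 0, 1/22, -213/40)
Σ b_i: (-2/3)·1 + 5/3·1 + 1/2·1 + (-1/2)·1 = 1 ✓
b·c: 5/3·(-1/2) + 1/2·(-35/22) + (-1/2)·251/60 = -1637/440 ≠ 1/2 ⇒ order 1.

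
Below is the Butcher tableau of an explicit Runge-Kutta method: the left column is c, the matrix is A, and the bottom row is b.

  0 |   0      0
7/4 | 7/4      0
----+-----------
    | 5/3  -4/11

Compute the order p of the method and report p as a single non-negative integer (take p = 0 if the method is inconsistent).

b = (5/3, -4/11)
c = (0, 7/4)
Σ b_i: 5/3·1 + (-4/11)·1 = 43/33 ≠ 1 ⇒ order 0.

0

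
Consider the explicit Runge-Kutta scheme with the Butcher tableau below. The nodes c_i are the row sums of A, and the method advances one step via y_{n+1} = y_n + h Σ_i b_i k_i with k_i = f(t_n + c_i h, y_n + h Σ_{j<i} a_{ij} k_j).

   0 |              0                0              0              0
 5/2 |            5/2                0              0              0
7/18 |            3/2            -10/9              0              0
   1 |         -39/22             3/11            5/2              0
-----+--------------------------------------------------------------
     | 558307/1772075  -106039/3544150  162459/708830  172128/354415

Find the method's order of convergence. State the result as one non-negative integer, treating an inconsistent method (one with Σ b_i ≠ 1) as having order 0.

3

b = (558307/1772075, -106039/3544150, 162459/708830, 172128/354415)
c = (0, 5/2, 7/18, 1)
Ac = (0, 0, -25/9, 655/396)
Σ b_i: 558307/1772075·1 + (-106039/3544150)·1 + 162459/708830·1 + 172128/354415·1 = 1 ✓
b·c: (-106039/3544150)·5/2 + 162459/708830·7/18 + 172128/354415·1 = 1/2 ✓
b·c²: (-106039/3544150)·25/4 + 162459/708830·49/324 + 172128/354415·1 = 1/3 ✓
b·Ac: 162459/708830·(-25/9) + 172128/354415·655/396 = 1/6 ✓
b·c³: (-106039/3544150)·125/8 + 162459/708830·343/5832 + 172128/354415·1 = 2423401/76553640 ≠ 1/4 ⇒ order 3.
b·(c∘Ac): 162459/708830·(-175/162) + 172128/354415·655/396 = 157567/283532 ≠ 1/8
b·Ac²: 162459/708830·(-125/18) + 172128/354415·14845/7128 = -4441273/7655364 ≠ 1/12
b·A²c: 172128/354415·(-125/18) = -717200/212649 ≠ 1/24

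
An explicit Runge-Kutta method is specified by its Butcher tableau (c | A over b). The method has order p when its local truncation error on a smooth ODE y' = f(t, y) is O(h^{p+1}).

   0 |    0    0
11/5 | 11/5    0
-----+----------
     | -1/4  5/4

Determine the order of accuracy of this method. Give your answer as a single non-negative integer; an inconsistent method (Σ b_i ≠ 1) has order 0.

b = (-1/4, 5/4)
c = (0, 11/5)
Σ b_i: (-1/4)·1 + 5/4·1 = 1 ✓
b·c: 5/4·11/5 = 11/4 ≠ 1/2 ⇒ order 1.

1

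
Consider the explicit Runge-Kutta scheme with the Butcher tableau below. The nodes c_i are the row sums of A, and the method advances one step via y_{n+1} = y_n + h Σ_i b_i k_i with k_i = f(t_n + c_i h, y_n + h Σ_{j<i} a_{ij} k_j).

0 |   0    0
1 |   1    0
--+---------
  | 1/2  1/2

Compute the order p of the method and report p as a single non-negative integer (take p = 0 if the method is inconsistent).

b = (1/2, 1/2)
c = (0, 1)
Σ b_i: 1/2·1 + 1/2·1 = 1 ✓
b·c: 1/2·1 = 1/2 ✓; 2 stages ⇒ order 2.

2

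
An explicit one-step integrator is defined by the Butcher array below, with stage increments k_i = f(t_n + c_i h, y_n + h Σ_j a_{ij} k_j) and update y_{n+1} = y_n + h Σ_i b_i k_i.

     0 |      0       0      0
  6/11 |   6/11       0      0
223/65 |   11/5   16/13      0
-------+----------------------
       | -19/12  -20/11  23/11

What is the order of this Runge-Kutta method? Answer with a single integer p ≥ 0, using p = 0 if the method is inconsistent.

b = (-19/12, -20/11, 23/11)
c = (0, 6/11, 223/65)
Ac = (0, 0, 96/143)
Σ b_i: (-19/12)·1 + (-20/11)·1 + 23/11·1 = -173/132 ≠ 1 ⇒ order 0.

0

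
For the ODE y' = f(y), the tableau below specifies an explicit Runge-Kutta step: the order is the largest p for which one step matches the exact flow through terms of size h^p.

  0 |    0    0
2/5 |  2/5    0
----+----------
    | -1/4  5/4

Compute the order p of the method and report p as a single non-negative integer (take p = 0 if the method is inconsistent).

b = (-1/4, 5/4)
c = (0, 2/5)
Σ b_i: (-1/4)·1 + 5/4·1 = 1 ✓
b·c: 5/4·2/5 = 1/2 ✓; 2 stages ⇒ order 2.

2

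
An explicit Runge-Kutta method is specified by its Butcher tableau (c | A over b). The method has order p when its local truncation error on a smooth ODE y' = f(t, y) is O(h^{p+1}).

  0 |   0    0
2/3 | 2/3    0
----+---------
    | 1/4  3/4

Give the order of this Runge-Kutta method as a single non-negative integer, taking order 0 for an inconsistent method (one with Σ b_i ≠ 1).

2

b = (1/4, 3/4)
c = (0, 2/3)
Σ b_i: 1/4·1 + 3/4·1 = 1 ✓
b·c: 3/4·2/3 = 1/2 ✓; 2 stages ⇒ order 2.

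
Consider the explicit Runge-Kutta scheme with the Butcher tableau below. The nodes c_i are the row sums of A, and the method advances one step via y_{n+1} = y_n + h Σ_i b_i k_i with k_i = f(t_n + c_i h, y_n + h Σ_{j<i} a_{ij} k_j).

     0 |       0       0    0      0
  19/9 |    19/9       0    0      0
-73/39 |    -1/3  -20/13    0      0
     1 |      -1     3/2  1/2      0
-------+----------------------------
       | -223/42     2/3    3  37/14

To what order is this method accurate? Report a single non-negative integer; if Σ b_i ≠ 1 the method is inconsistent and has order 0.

1

b = (-223/42, 2/3, 3, 37/14)
c = (0, 19/9, -73/39, 1)
Ac = (0, 0, -380/117, 29/13)
Σ b_i: (-223/42)·1 + 2/3·1 + 3·1 + 37/14·1 = 1 ✓
b·c: 2/3·19/9 + 3·(-73/39) + 37/14·1 = -7691/4914 ≠ 1/2 ⇒ order 1.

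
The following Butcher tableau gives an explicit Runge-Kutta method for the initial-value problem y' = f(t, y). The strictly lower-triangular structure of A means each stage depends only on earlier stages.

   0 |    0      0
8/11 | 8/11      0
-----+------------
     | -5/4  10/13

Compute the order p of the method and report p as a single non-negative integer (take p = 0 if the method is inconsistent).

b = (-5/4, 10/13)
c = (0, 8/11)
Σ b_i: (-5/4)·1 + 10/13·1 = -25/52 ≠ 1 ⇒ order 0.

0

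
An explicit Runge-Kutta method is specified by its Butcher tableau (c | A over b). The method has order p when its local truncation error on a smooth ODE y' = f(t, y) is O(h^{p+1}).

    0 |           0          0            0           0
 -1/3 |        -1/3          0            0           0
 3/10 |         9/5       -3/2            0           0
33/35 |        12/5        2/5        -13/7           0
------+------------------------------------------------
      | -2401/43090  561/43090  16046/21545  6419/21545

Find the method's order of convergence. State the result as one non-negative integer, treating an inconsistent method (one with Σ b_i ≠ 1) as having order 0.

b = (-2401/43090, 561/43090, 16046/21545, 6419/21545)
c = (0, -1/3, 3/10, 33/35)
Ac = (0, 0, 1/2, -29/42)
Σ b_i: (-2401/43090)·1 + 561/43090·1 + 16046/21545·1 + 6419/21545·1 = 1 ✓
b·c: 561/43090·(-1/3) + 16046/21545·3/10 + 6419/21545·33/35 = 1/2 ✓
b·c²: 561/43090·1/9 + 16046/21545·9/100 + 6419/21545·1089/1225 = 1/3 ✓
b·Ac: 16046/21545·1/2 + 6419/21545·(-29/42) = 1/6 ✓
b·c³: 561/43090·(-1/27) + 16046/21545·27/1000 + 6419/21545·35937/42875 = 36559753/135733500 ≠ 1/4 ⇒ order 3.
b·(c∘Ac): 16046/21545·3/20 + 6419/21545·(-319/490) = -1772/21545 ≠ 1/8
b·Ac²: 16046/21545·(-1/6) + 6419/21545·(-773/6300) = -3115741/19390500 ≠ 1/12
b·A²c: 6419/21545·(-13/14) = -11921/43090 ≠ 1/24

3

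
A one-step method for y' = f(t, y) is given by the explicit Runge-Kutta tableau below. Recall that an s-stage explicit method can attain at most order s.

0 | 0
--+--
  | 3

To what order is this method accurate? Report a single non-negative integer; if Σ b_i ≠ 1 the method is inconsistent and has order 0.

0

b = (3)
c = (0)
Σ b_i: 3·1 = 3 ≠ 1 ⇒ order 0.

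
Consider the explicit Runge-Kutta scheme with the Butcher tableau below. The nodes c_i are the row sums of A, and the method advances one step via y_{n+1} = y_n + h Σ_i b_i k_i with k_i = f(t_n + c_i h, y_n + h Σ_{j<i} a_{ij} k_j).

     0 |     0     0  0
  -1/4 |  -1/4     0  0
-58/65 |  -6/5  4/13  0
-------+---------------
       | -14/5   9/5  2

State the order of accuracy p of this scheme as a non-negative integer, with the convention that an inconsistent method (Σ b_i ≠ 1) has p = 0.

1

b = (-14/5, 9/5, 2)
c = (0, -1/4, -58/65)
Ac = (0, 0, -1/13)
Σ b_i: (-14/5)·1 + 9/5·1 + 2·1 = 1 ✓
b·c: 9/5·(-1/4) + 2·(-58/65) = -581/260 ≠ 1/2 ⇒ order 1.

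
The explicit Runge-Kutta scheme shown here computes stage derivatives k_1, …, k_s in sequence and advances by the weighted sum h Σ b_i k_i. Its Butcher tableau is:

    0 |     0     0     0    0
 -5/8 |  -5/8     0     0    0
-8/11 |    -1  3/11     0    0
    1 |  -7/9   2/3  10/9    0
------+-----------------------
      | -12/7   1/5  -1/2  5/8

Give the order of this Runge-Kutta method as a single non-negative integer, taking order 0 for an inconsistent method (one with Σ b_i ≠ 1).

0

b = (-12/7, 1/5, -1/2, 5/8)
c = (0, -5/8, -8/11, 1)
Ac = (0, 0, -15/88, -485/396)
Σ b_i: (-12/7)·1 + 1/5·1 + (-1/2)·1 + 5/8·1 = -389/280 ≠ 1 ⇒ order 0.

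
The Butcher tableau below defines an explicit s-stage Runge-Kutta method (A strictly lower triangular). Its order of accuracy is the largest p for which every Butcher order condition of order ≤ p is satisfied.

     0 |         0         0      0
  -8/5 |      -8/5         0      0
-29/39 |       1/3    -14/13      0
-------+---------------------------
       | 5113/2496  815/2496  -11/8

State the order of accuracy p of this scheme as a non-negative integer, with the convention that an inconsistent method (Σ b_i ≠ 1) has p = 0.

2

b = (5113/2496, 815/2496, -11/8)
c = (0, -8/5, -29/39)
Ac = (0, 0, 112/65)
Σ b_i: 5113/2496·1 + 815/2496·1 + (-11/8)·1 = 1 ✓
b·c: 815/2496·(-8/5) + (-11/8)·(-29/39) = 1/2 ✓
b·c²: 815/2496·64/25 + (-11/8)·841/1521 = 4601/60840 ≠ 1/3 ⇒ order 2.
b·Ac: (-11/8)·112/65 = -154/65 ≠ 1/6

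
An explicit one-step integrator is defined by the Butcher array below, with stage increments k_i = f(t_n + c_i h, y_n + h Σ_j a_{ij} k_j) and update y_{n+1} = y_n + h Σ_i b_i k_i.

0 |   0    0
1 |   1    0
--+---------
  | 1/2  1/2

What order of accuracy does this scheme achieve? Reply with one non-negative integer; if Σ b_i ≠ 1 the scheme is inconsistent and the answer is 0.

b = (1/2, 1/2)
c = (0, 1)
Σ b_i: 1/2·1 + 1/2·1 = 1 ✓
b·c: 1/2·1 = 1/2 ✓; 2 stages ⇒ order 2.

2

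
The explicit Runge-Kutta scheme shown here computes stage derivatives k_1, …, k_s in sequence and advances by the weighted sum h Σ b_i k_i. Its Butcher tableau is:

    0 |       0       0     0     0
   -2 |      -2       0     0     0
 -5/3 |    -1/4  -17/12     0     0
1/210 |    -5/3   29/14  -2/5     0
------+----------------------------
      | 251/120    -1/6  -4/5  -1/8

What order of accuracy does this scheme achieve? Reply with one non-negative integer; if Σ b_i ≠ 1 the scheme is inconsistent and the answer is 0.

b = (251/120, -1/6, -4/5, -1/8)
c = (0, -2, -5/3, 1/210)
Ac = (0, 0, 17/6, -73/21)
Σ b_i: 251/120·1 + (-1/6)·1 + (-4/5)·1 + (-1/8)·1 = 1 ✓
b·c: (-1/6)·(-2) + (-4/5)·(-5/3) + (-1/8)·1/210 = 933/560 ≠ 1/2 ⇒ order 1.

1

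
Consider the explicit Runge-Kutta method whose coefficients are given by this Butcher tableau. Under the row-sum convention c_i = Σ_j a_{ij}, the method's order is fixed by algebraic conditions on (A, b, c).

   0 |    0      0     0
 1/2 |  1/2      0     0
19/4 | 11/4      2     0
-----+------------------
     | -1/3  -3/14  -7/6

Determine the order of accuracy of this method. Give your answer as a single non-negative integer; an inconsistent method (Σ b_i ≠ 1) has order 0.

b = (-1/3, -3/14, -7/6)
c = (0, 1/2, 19/4)
Ac = (0, 0, 1)
Σ b_i: (-1/3)·1 + (-3/14)·1 + (-7/6)·1 = -12/7 ≠ 1 ⇒ order 0.

0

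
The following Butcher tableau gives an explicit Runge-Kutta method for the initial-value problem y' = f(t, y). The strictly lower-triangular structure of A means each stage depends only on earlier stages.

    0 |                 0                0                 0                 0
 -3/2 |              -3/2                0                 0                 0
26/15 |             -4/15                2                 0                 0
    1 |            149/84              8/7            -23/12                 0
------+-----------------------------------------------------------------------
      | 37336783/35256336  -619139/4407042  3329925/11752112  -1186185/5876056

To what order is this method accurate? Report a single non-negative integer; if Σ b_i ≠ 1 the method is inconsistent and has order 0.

b = (37336783/35256336, -619139/4407042, 3329925/11752112, -1186185/5876056)
c = (0, -3/2, 26/15, 1)
Ac = (0, 0, -3, -3173/630)
Σ b_i: 37336783/35256336·1 + (-619139/4407042)·1 + 3329925/11752112·1 + (-1186185/5876056)·1 = 1 ✓
b·c: (-619139/4407042)·(-3/2) + 3329925/11752112·26/15 + (-1186185/5876056)·1 = 1/2 ✓
b·c²: (-619139/4407042)·9/4 + 3329925/11752112·676/225 + (-1186185/5876056)·1 = 1/3 ✓
b·Ac: 3329925/11752112·(-3) + (-1186185/5876056)·(-3173/630) = 1/6 ✓
b·c³: (-619139/4407042)·(-27/8) + 3329925/11752112·17576/3375 + (-1186185/5876056)·1 = 924351469/528845040 ≠ 1/4 ⇒ order 3.
b·(c∘Ac): 3329925/11752112·(-26/5) + (-1186185/5876056)·(-3173/630) = -16101449/35256336 ≠ 1/8
b·Ac²: 3329925/11752112·9/2 + (-1186185/5876056)·(-15059/4725) = 2029105717/1057690080 ≠ 1/12
b·A²c: (-1186185/5876056)·23/4 = -27282255/23504224 ≠ 1/24

3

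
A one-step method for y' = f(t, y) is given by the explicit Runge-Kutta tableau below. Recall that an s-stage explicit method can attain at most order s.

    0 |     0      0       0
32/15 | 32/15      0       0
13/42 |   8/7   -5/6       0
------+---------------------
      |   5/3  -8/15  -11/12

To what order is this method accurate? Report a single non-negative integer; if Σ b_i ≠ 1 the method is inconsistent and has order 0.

0

b = (5/3, -8/15, -11/12)
c = (0, 32/15, 13/42)
Ac = (0, 0, -16/9)
Σ b_i: 5/3·1 + (-8/15)·1 + (-11/12)·1 = 13/60 ≠ 1 ⇒ order 0.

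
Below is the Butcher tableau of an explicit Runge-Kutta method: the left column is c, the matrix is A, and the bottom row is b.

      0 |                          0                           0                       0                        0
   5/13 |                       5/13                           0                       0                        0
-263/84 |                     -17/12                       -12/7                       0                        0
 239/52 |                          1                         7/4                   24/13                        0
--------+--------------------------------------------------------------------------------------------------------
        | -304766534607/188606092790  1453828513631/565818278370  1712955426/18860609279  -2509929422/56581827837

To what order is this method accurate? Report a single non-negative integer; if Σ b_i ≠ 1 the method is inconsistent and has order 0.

b = (-304766534607/188606092790, 1453828513631/565818278370, 1712955426/18860609279, -2509929422/56581827837)
c = (0, 5/13, -263/84, 239/52)
Ac = (0, 0, -60/91, -143/28)
Σ b_i: (-304766534607/188606092790)·1 + 1453828513631/565818278370·1 + 1712955426/18860609279·1 + (-2509929422/56581827837)·1 = 1 ✓
b·c: 1453828513631/565818278370·5/13 + 1712955426/18860609279·(-263/84) + (-2509929422/56581827837)·239/52 = 1/2 ✓
b·c²: 1453828513631/565818278370·25/169 + 1712955426/18860609279·69169/7056 + (-2509929422/56581827837)·57121/2704 = 1/3 ✓
b·Ac: 1712955426/18860609279·(-60/91) + (-2509929422/56581827837)·(-143/28) = 1/6 ✓
b·c³: 1453828513631/565818278370·125/2197 + 1712955426/18860609279·(-18191447/592704) + (-2509929422/56581827837)·13651919/140608 = -22324410016888675/3212942511896208 ≠ 1/4 ⇒ order 3.
b·(c∘Ac): 1712955426/18860609279·1315/637 + (-2509929422/56581827837)·(-2629/112) = 556196822197/452654622696 ≠ 1/8
b·Ac²: 1712955426/18860609279·(-300/1183) + (-2509929422/56581827837)·1824119/99372 = -25867633942499/30893677999002 ≠ 1/12
b·A²c: (-2509929422/56581827837)·(-1440/1183) = 13239188160/245187920627 ≠ 1/24

3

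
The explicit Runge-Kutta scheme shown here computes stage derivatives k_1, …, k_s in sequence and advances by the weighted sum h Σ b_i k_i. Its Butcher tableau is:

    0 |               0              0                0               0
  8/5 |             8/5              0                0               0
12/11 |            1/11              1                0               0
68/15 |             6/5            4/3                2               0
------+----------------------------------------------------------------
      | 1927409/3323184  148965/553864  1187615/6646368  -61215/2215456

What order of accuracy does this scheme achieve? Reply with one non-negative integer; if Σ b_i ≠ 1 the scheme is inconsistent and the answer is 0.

b = (1927409/3323184, 148965/553864, 1187615/6646368, -61215/2215456)
c = (0, 8/5, 12/11, 68/15)
Ac = (0, 0, 8/5, 712/165)
Σ b_i: 1927409/3323184·1 + 148965/553864·1 + 1187615/6646368·1 + (-61215/2215456)·1 = 1 ✓
b·c: 148965/553864·8/5 + 1187615/6646368·12/11 + (-61215/2215456)·68/15 = 1/2 ✓
b·c²: 148965/553864·64/25 + 1187615/6646368·144/121 + (-61215/2215456)·4624/225 = 1/3 ✓
b·Ac: 1187615/6646368·8/5 + (-61215/2215456)·712/165 = 1/6 ✓
b·c³: 148965/553864·512/125 + 1187615/6646368·1728/1331 + (-61215/2215456)·314432/3375 = -212579768/171351675 ≠ 1/4 ⇒ order 3.
b·(c∘Ac): 1187615/6646368·96/55 + (-61215/2215456)·48416/2475 = -237428/1038495 ≠ 1/8
b·Ac²: 1187615/6646368·64/25 + (-61215/2215456)·52576/9075 = 3396847/11423445 ≠ 1/12
b·A²c: (-61215/2215456)·16/5 = -12243/138466 ≠ 1/24

3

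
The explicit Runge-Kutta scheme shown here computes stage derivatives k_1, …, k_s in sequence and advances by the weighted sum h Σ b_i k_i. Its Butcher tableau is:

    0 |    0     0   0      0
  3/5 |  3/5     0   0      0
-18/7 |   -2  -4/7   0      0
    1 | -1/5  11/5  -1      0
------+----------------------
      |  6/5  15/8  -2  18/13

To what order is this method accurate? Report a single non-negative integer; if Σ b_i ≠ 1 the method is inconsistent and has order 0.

0

b = (6/5, 15/8, -2, 18/13)
c = (0, 3/5, -18/7, 1)
Ac = (0, 0, -12/35, 681/175)
Σ b_i: 6/5·1 + 15/8·1 + (-2)·1 + 18/13·1 = 1279/520 ≠ 1 ⇒ order 0.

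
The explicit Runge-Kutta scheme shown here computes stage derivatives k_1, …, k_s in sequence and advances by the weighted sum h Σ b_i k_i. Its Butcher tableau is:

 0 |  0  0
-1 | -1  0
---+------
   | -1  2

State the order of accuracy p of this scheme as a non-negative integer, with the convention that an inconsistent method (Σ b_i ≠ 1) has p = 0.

b = (-1, 2)
c = (0, -1)
Σ b_i: (-1)·1 + 2·1 = 1 ✓
b·c: 2·(-1) = -2 ≠ 1/2 ⇒ order 1.

1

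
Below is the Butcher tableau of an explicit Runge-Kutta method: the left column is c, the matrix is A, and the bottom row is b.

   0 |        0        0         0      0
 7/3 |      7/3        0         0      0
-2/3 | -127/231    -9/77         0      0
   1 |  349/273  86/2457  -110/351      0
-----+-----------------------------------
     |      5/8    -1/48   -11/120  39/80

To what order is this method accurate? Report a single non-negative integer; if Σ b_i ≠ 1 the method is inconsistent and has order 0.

4

b = (5/8, -1/48, -11/120, 39/80)
c = (0, 7/3, -2/3, 1)
Ac = (0, 0, -3/11, 34/117)
Σ b_i: 5/8·1 + (-1/48)·1 + (-11/120)·1 + 39/80·1 = 1 ✓
b·c: (-1/48)·7/3 + (-11/120)·(-2/3) + 39/80·1 = 1/2 ✓
b·c²: (-1/48)·49/9 + (-11/120)·4/9 + 39/80·1 = 1/3 ✓
b·Ac: (-11/120)·(-3/11) + 39/80·34/117 = 1/6 ✓
b·c³: (-1/48)·343/27 + (-11/120)·(-8/27) + 39/80·1 = 1/4 ✓
b·(c∘Ac): (-11/120)·2/11 + 39/80·34/117 = 1/8 ✓
b·Ac²: (-11/120)·(-7/11) + 39/80·2/39 = 1/12 ✓
b·A²c: 39/80·10/117 = 1/24 ✓; 4 stages ⇒ order 4.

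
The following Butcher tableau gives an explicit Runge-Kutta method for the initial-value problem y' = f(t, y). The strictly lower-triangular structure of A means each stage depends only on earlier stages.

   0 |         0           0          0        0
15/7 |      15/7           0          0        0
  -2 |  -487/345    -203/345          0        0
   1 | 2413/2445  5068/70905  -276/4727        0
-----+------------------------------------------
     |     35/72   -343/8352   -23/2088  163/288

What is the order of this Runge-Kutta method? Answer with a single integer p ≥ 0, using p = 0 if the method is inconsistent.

b = (35/72, -343/8352, -23/2088, 163/288)
c = (0, 15/7, -2, 1)
Ac = (0, 0, -29/23, 44/163)
Σ b_i: 35/72·1 + (-343/8352)·1 + (-23/2088)·1 + 163/288·1 = 1 ✓
b·c: (-343/8352)·15/7 + (-23/2088)·(-2) + 163/288·1 = 1/2 ✓
b·c²: (-343/8352)·225/49 + (-23/2088)·4 + 163/288·1 = 1/3 ✓
b·Ac: (-23/2088)·(-29/23) + 163/288·44/163 = 1/6 ✓
b·c³: (-343/8352)·3375/343 + (-23/2088)·(-8) + 163/288·1 = 1/4 ✓
b·(c∘Ac): (-23/2088)·58/23 + 163/288·44/163 = 1/8 ✓
b·Ac²: (-23/2088)·(-435/161) + 163/288·108/1141 = 1/12 ✓
b·A²c: 163/288·12/163 = 1/24 ✓; 4 stages ⇒ order 4.

4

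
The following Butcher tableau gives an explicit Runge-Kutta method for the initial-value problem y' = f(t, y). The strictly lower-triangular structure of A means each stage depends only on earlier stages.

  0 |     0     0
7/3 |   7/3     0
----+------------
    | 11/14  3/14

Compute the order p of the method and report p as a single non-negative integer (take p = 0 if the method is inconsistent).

2

b = (11/14, 3/14)
c = (0, 7/3)
Σ b_i: 11/14·1 + 3/14·1 = 1 ✓
b·c: 3/14·7/3 = 1/2 ✓; 2 stages ⇒ order 2.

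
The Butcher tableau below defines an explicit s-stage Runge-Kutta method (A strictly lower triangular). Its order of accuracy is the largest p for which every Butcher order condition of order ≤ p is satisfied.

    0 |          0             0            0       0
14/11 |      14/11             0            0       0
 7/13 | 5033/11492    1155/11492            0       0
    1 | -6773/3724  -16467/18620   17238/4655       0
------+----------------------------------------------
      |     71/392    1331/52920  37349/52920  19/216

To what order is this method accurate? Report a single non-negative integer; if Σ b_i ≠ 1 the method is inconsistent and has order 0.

4

b = (71/392, 1331/52920, 37349/52920, 19/216)
c = (0, 14/11, 7/13, 1)
Ac = (0, 0, 735/5746, 33/38)
Σ b_i: 71/392·1 + 1331/52920·1 + 37349/52920·1 + 19/216·1 = 1 ✓
b·c: 1331/52920·14/11 + 37349/52920·7/13 + 19/216·1 = 1/2 ✓
b·c²: 1331/52920·196/121 + 37349/52920·49/169 + 19/216·1 = 1/3 ✓
b·Ac: 37349/52920·735/5746 + 19/216·33/38 = 1/6 ✓
b·c³: 1331/52920·2744/1331 + 37349/52920·343/2197 + 19/216·1 = 1/4 ✓
b·(c∘Ac): 37349/52920·5145/74698 + 19/216·33/38 = 1/8 ✓
b·Ac²: 37349/52920·5145/31603 + 19/216·(-75/209) = 1/12 ✓
b·A²c: 19/216·9/19 = 1/24 ✓; 4 stages ⇒ order 4.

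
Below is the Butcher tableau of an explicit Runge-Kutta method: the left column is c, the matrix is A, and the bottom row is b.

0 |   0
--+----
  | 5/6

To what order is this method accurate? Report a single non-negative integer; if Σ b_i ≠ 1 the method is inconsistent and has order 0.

b = (5/6)
c = (0)
Σ b_i: 5/6·1 = 5/6 ≠ 1 ⇒ order 0.

0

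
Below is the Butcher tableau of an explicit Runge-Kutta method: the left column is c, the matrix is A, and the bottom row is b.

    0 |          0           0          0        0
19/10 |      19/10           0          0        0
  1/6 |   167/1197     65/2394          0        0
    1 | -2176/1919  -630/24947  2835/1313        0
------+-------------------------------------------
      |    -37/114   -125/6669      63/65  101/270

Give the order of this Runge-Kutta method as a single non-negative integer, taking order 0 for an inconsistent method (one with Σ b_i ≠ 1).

b = (-37/114, -125/6669, 63/65, 101/270)
c = (0, 19/10, 1/6, 1)
Ac = (0, 0, 13/252, 63/202)
Σ b_i: (-37/114)·1 + (-125/6669)·1 + 63/65·1 + 101/270·1 = 1 ✓
b·c: (-125/6669)·19/10 + 63/65·1/6 + 101/270·1 = 1/2 ✓
b·c²: (-125/6669)·361/100 + 63/65·1/36 + 101/270·1 = 1/3 ✓
b·Ac: 63/65·13/252 + 101/270·63/202 = 1/6 ✓
b·c³: (-125/6669)·6859/1000 + 63/65·1/216 + 101/270·1 = 1/4 ✓
b·(c∘Ac): 63/65·13/1512 + 101/270·63/202 = 1/8 ✓
b·Ac²: 63/65·247/2520 + 101/270·(-63/2020) = 1/12 ✓
b·A²c: 101/270·45/404 = 1/24 ✓; 4 stages ⇒ order 4.

4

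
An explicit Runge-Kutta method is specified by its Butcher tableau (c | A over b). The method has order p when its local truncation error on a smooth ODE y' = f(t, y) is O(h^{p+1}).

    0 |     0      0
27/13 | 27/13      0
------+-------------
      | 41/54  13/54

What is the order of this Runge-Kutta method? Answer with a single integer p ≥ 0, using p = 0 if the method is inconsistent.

b = (41/54, 13/54)
c = (0, 27/13)
Σ b_i: 41/54·1 + 13/54·1 = 1 ✓
b·c: 13/54·27/13 = 1/2 ✓; 2 stages ⇒ order 2.

2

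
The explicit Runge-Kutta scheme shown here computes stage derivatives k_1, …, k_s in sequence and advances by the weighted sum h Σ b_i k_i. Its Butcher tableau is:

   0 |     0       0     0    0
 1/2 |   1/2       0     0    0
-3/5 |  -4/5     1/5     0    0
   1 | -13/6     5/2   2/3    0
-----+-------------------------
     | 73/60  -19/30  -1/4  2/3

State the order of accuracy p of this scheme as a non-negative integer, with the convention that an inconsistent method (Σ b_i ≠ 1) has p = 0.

2

b = (73/60, -19/30, -1/4, 2/3)
c = (0, 1/2, -3/5, 1)
Ac = (0, 0, 1/10, 17/20)
Σ b_i: 73/60·1 + (-19/30)·1 + (-1/4)·1 + 2/3·1 = 1 ✓
b·c: (-19/30)·1/2 + (-1/4)·(-3/5) + 2/3·1 = 1/2 ✓
b·c²: (-19/30)·1/4 + (-1/4)·9/25 + 2/3·1 = 251/600 ≠ 1/3 ⇒ order 2.
b·Ac: (-1/4)·1/10 + 2/3·17/20 = 13/24 ≠ 1/6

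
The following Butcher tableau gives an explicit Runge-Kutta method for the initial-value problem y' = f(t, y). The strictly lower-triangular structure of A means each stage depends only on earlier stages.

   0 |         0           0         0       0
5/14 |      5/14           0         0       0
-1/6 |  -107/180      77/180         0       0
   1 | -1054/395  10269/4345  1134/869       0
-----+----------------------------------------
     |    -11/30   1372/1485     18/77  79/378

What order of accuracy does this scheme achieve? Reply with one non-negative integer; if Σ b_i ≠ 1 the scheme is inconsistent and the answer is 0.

4

b = (-11/30, 1372/1485, 18/77, 79/378)
c = (0, 5/14, -1/6, 1)
Ac = (0, 0, 11/72, 99/158)
Σ b_i: (-11/30)·1 + 1372/1485·1 + 18/77·1 + 79/378·1 = 1 ✓
b·c: 1372/1485·5/14 + 18/77·(-1/6) + 79/378·1 = 1/2 ✓
b·c²: 1372/1485·25/196 + 18/77·1/36 + 79/378·1 = 1/3 ✓
b·Ac: 18/77·11/72 + 79/378·99/158 = 1/6 ✓
b·c³: 1372/1485·125/2744 + 18/77·(-1/216) + 79/378·1 = 1/4 ✓
b·(c∘Ac): 18/77·(-11/432) + 79/378·99/158 = 1/8 ✓
b·Ac²: 18/77·55/1008 + 79/378·747/2212 = 1/12 ✓
b·A²c: 79/378·63/316 = 1/24 ✓; 4 stages ⇒ order 4.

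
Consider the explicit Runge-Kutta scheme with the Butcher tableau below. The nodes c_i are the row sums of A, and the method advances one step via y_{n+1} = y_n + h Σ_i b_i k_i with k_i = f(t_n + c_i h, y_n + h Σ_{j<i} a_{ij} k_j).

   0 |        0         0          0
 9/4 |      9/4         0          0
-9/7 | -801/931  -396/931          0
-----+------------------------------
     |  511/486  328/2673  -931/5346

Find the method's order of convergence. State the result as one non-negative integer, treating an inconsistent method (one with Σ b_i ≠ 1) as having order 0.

b = (511/486, 328/2673, -931/5346)
c = (0, 9/4, -9/7)
Ac = (0, 0, -891/931)
Σ b_i: 511/486·1 + 328/2673·1 + (-931/5346)·1 = 1 ✓
b·c: 328/2673·9/4 + (-931/5346)·(-9/7) = 1/2 ✓
b·c²: 328/2673·81/16 + (-931/5346)·81/49 = 1/3 ✓
b·Ac: (-931/5346)·(-891/931) = 1/6 ✓; 3 stages ⇒ order 3.

3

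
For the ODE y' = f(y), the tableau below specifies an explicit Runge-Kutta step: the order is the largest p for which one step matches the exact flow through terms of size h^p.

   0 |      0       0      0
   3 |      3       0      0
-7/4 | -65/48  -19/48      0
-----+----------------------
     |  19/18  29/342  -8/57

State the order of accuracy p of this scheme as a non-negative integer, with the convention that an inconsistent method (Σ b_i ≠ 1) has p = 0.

b = (19/18, 29/342, -8/57)
c = (0, 3, -7/4)
Ac = (0, 0, -19/16)
Σ b_i: 19/18·1 + 29/342·1 + (-8/57)·1 = 1 ✓
b·c: 29/342·3 + (-8/57)·(-7/4) = 1/2 ✓
b·c²: 29/342·9 + (-8/57)·49/16 = 1/3 ✓
b·Ac: (-8/57)·(-19/16) = 1/6 ✓; 3 stages ⇒ order 3.

3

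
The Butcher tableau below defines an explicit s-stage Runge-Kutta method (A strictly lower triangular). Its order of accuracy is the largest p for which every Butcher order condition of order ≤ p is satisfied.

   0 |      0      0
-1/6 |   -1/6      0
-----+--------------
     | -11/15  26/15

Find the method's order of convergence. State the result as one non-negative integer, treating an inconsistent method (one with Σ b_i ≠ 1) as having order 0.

1

b = (-11/15, 26/15)
c = (0, -1/6)
Σ b_i: (-11/15)·1 + 26/15·1 = 1 ✓
b·c: 26/15·(-1/6) = -13/45 ≠ 1/2 ⇒ order 1.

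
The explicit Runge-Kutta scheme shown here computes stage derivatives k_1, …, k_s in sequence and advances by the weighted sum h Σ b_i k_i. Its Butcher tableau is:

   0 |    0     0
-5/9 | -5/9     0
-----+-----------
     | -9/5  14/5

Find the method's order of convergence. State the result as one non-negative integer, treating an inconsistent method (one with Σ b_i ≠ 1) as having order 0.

1

b = (-9/5, 14/5)
c = (0, -5/9)
Σ b_i: (-9/5)·1 + 14/5·1 = 1 ✓
b·c: 14/5·(-5/9) = -14/9 ≠ 1/2 ⇒ order 1.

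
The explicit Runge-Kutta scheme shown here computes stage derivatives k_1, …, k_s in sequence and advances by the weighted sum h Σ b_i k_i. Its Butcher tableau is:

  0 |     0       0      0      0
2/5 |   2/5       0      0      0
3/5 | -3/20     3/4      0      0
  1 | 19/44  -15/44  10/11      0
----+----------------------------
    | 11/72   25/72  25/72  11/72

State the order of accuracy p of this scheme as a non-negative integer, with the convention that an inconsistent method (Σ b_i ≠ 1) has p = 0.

b = (11/72, 25/72, 25/72, 11/72)
c = (0, 2/5, 3/5, 1)
Ac = (0, 0, 3/10, 9/22)
Σ b_i: 11/72·1 + 25/72·1 + 25/72·1 + 11/72·1 = 1 ✓
b·c: 25/72·2/5 + 25/72·3/5 + 11/72·1 = 1/2 ✓
b·c²: 25/72·4/25 + 25/72·9/25 + 11/72·1 = 1/3 ✓
b·Ac: 25/72·3/10 + 11/72·9/22 = 1/6 ✓
b·c³: 25/72·8/125 + 25/72·27/125 + 11/72·1 = 1/4 ✓
b·(c∘Ac): 25/72·9/50 + 11/72·9/22 = 1/8 ✓
b·Ac²: 25/72·3/25 + 11/72·3/11 = 1/12 ✓
b·A²c: 11/72·3/11 = 1/24 ✓; 4 stages ⇒ order 4.

4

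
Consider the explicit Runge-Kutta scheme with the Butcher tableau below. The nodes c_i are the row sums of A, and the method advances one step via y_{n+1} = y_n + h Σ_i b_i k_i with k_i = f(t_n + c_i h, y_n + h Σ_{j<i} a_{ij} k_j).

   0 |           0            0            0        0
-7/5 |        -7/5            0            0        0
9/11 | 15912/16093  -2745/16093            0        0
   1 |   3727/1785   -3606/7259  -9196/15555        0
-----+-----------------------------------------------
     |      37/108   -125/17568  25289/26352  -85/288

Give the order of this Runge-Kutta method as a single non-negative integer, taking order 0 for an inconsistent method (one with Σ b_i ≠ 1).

4

b = (37/108, -125/17568, 25289/26352, -85/288)
c = (0, -7/5, 9/11, 1)
Ac = (0, 0, 549/2299, 18/85)
Σ b_i: 37/108·1 + (-125/17568)·1 + 25289/26352·1 + (-85/288)·1 = 1 ✓
b·c: (-125/17568)·(-7/5) + 25289/26352·9/11 + (-85/288)·1 = 1/2 ✓
b·c²: (-125/17568)·49/25 + 25289/26352·81/121 + (-85/288)·1 = 1/3 ✓
b·Ac: 25289/26352·549/2299 + (-85/288)·18/85 = 1/6 ✓
b·c³: (-125/17568)·(-343/125) + 25289/26352·729/1331 + (-85/288)·1 = 1/4 ✓
b·(c∘Ac): 25289/26352·4941/25289 + (-85/288)·18/85 = 1/8 ✓
b·Ac²: 25289/26352·(-3843/11495) + (-85/288)·(-582/425) = 1/12 ✓
b·A²c: (-85/288)·(-12/85) = 1/24 ✓; 4 stages ⇒ order 4.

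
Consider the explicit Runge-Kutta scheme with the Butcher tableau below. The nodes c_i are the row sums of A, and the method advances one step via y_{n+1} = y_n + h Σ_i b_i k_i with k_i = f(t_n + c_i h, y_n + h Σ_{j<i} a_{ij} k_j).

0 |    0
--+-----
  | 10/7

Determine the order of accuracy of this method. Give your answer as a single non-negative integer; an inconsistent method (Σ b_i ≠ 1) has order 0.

b = (10/7)
c = (0)
Σ b_i: 10/7·1 = 10/7 ≠ 1 ⇒ order 0.

0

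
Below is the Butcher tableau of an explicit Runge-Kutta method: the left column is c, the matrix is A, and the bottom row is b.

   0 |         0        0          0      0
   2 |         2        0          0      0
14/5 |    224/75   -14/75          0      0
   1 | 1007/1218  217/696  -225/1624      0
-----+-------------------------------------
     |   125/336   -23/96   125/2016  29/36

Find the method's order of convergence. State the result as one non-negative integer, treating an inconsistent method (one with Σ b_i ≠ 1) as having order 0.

b = (125/336, -23/96, 125/2016, 29/36)
c = (0, 2, 14/5, 1)
Ac = (0, 0, -28/75, 41/174)
Σ b_i: 125/336·1 + (-23/96)·1 + 125/2016·1 + 29/36·1 = 1 ✓
b·c: (-23/96)·2 + 125/2016·14/5 + 29/36·1 = 1/2 ✓
b·c²: (-23/96)·4 + 125/2016·196/25 + 29/36·1 = 1/3 ✓
b·Ac: 125/2016·(-28/75) + 29/36·41/174 = 1/6 ✓
b·c³: (-23/96)·8 + 125/2016·2744/125 + 29/36·1 = 1/4 ✓
b·(c∘Ac): 125/2016·(-392/375) + 29/36·41/174 = 1/8 ✓
b·Ac²: 125/2016·(-56/75) + 29/36·14/87 = 1/12 ✓
b·A²c: 29/36·3/58 = 1/24 ✓; 4 stages ⇒ order 4.

4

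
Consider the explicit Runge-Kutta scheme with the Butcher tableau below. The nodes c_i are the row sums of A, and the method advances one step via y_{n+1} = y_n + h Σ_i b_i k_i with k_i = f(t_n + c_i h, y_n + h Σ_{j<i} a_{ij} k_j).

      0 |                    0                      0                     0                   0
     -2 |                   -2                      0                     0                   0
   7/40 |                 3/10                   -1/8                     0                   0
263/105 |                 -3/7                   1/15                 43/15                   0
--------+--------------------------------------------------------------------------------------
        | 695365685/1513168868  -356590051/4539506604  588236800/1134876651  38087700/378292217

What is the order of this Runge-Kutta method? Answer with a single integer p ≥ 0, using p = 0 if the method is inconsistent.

b = (695365685/1513168868, -356590051/4539506604, 588236800/1134876651, 38087700/378292217)
c = (0, -2, 7/40, 263/105)
Ac = (0, 0, 1/4, 221/600)
Σ b_i: 695365685/1513168868·1 + (-356590051/4539506604)·1 + 588236800/1134876651·1 + 38087700/378292217·1 = 1 ✓
b·c: (-356590051/4539506604)·(-2) + 588236800/1134876651·7/40 + 38087700/378292217·263/105 = 1/2 ✓
b·c²: (-356590051/4539506604)·4 + 588236800/1134876651·49/1600 + 38087700/378292217·69169/11025 = 1/3 ✓
b·Ac: 588236800/1134876651·1/4 + 38087700/378292217·221/600 = 1/6 ✓
b·c³: (-356590051/4539506604)·(-8) + 588236800/1134876651·343/64000 + 38087700/378292217·18191447/1157625 = 263751088486/119162048355 ≠ 1/4 ⇒ order 3.
b·(c∘Ac): 588236800/1134876651·7/160 + 38087700/378292217·58123/63000 = 437176817/3782922170 ≠ 1/8
b·Ac²: 588236800/1134876651·(-1/2) + 38087700/378292217·8507/24000 = -20289351361/90790132080 ≠ 1/12
b·A²c: 38087700/378292217·43/60 = 27296185/378292217 ≠ 1/24

3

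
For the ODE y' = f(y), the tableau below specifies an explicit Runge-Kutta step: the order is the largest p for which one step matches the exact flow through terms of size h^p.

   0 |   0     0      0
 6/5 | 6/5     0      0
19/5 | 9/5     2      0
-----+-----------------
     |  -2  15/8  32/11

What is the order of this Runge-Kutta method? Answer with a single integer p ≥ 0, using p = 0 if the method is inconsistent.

0

b = (-2, 15/8, 32/11)
c = (0, 6/5, 19/5)
Ac = (0, 0, 12/5)
Σ b_i: (-2)·1 + 15/8·1 + 32/11·1 = 245/88 ≠ 1 ⇒ order 0.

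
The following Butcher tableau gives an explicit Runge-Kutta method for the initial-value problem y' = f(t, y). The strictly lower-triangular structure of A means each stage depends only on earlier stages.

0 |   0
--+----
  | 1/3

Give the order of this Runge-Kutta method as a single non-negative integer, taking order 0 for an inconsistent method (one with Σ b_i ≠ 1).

0

b = (1/3)
c = (0)
Σ b_i: 1/3·1 = 1/3 ≠ 1 ⇒ order 0.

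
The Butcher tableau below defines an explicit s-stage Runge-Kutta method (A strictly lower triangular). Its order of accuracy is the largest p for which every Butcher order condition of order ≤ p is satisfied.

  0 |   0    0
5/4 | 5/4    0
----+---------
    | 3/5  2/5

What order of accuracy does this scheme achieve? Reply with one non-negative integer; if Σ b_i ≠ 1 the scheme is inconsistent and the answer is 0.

b = (3/5, 2/5)
c = (0, 5/4)
Σ b_i: 3/5·1 + 2/5·1 = 1 ✓
b·c: 2/5·5/4 = 1/2 ✓; 2 stages ⇒ order 2.

2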